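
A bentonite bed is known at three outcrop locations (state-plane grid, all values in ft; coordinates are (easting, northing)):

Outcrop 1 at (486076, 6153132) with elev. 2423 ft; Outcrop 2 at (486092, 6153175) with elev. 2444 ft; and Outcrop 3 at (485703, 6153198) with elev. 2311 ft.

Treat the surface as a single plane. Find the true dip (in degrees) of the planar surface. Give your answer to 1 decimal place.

26.9°

Two edge vectors: Outcrop 1→Outcrop 2 = (16, 43, 21), Outcrop 1→Outcrop 3 = (-373, 66, -112).
Normal n = (Outcrop 1→Outcrop 2) × (Outcrop 1→Outcrop 3) = (-6202, -6041, 17095).
So ∂z/∂E = −n_x/n_z = 0.36280 and ∂z/∂N = −n_y/n_z = 0.35338.
Gradient magnitude |∇z| = √(a² + b²) = √(0.13162 + 0.12488) = 0.50646.
True dip = arctan(0.50646) = 26.9°, dipping toward SW (azimuth ≈ 226°).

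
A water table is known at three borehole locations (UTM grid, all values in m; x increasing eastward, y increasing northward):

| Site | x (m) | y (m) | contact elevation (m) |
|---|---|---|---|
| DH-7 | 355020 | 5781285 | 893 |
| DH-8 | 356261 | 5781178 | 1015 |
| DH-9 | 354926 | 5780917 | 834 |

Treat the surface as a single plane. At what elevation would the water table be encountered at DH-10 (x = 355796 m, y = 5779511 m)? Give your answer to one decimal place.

743.4 m

Let the plane be z = a·x + b·y + c.
DH-8−DH-7: 1241a − 107b = 122;  DH-9−DH-7: −94a − 368b = −59.
Solving gives a = 0.109714920, b = 0.132301080.
Then c = 893 − a·355020 − b·5781285 = −802928.24.
At (355796, 5779511): z = 39036.1 + 764635.5 − 802928.24 = 743.4 m.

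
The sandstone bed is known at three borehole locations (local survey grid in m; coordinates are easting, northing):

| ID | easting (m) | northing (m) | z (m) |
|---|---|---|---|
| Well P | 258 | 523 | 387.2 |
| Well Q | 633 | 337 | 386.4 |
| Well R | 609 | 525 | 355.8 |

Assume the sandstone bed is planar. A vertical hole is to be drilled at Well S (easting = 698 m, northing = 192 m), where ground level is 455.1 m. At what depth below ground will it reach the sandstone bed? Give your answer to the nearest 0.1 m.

49.2 m

Two edge vectors: Well P→Well Q = (375, -186, -0.8), Well P→Well R = (351, 2, -31.4).
Normal n = (Well P→Well Q) × (Well P→Well R) = (5842, 11494.2, 66036).
So ∂z/∂easting = −n_x/n_z = −0.08847 and ∂z/∂northing = −n_y/n_z = −0.17406.
Intercept c from Well P: 387.2 + 22.82 + 91.03 = 501.06.
At (698, 192): z_contact = −61.75 − 33.42 + 501.06 = 405.89 m.
Depth below ground = 455.1 − 405.89 = 49.2 m.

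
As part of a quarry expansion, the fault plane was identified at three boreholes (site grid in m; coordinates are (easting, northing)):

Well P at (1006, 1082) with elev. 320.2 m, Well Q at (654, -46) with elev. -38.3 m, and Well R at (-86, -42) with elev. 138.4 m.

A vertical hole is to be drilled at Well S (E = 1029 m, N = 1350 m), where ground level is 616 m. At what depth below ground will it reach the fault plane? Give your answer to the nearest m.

Let the plane be z = a·E + b·N + c.
Well Q−Well P: −352a − 1128b = −358.5;  Well R−Well P: −1092a − 1124b = −181.8.
Solving gives a = −0.23667, b = 0.39167.
Then c = 320.2 − a·1006 − b·1082 = 134.50.
At (1029, 1350): z_contact = −243.5 + 528.8 + 134.50 = 419.7 m.
Depth below ground = 616 − 419.7 = 196 m.

196 m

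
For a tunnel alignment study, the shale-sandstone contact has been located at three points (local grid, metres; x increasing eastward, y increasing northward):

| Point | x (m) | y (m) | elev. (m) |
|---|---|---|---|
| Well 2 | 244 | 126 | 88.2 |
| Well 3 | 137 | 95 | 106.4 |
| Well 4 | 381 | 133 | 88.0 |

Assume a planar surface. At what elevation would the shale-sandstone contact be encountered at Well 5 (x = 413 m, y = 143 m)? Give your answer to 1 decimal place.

82.0 m

Let the plane be z = a·x + b·y + c.
Well 3−Well 2: −107a − 31b = 18.2;  Well 4−Well 2: 137a + 7b = −0.2.
Solving gives a = 0.03465, b = −0.70669.
Then c = 88.2 − a·244 − b·126 = 168.79.
At (413, 143): z = 14.3 − 101.1 + 168.79 = 82.0 m.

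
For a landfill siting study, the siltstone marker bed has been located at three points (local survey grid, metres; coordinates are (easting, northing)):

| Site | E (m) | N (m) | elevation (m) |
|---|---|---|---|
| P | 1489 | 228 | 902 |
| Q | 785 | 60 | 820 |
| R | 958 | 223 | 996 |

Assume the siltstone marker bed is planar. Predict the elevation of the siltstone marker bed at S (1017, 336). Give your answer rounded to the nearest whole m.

1130 m

Two edge vectors: P→Q = (-704, -168, -82), P→R = (-531, -5, 94).
Normal n = (P→Q) × (P→R) = (-16202, 109718, -85688).
So ∂z/∂E = −n_x/n_z = −0.18908 and ∂z/∂N = −n_y/n_z = 1.28044.
Intercept c from P: 902 + 281.54 − 291.94 = 891.60.
At (1017, 336): z = −192.3 + 430.2 + 891.60 = 1129.5 m.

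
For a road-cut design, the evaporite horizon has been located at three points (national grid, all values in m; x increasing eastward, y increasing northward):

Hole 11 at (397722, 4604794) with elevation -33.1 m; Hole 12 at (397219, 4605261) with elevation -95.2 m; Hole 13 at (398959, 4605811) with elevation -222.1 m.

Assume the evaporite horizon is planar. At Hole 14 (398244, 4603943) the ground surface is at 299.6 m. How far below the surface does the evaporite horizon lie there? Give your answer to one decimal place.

Two edge vectors: Hole 11→Hole 12 = (-503, 467, -62.1), Hole 11→Hole 13 = (1237, 1017, -189).
Normal n = (Hole 11→Hole 12) × (Hole 11→Hole 13) = (-25107.3, -171884.7, -1089230).
So ∂z/∂x = −n_x/n_z = −0.023050504 and ∂z/∂y = −n_y/n_z = −0.157803861.
Intercept c from Hole 11: -33.1 + 9167.69 + 726654.27 = 735788.87.
At (398244, 4603943): z_contact = −9179.72 − 726519.98 + 735788.87 = 89.16 m.
Depth below ground = 299.6 − 89.16 = 210.4 m.

210.4 m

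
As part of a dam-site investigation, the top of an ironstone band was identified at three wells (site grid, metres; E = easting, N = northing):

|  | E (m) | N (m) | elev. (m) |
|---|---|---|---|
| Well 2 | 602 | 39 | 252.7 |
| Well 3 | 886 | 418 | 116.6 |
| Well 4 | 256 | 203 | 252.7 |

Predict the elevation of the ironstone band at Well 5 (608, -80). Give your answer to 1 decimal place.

283.5 m

Let the plane be z = a·E + b·N + c.
Well 3−Well 2: 284a + 379b = −136.1;  Well 4−Well 2: −346a + 164b = 0.
Solving gives a = −0.12560, b = −0.26499.
Then c = 252.7 − a·602 − b·39 = 338.65.
At (608, -80): z = −76.4 + 21.2 + 338.65 = 283.5 m.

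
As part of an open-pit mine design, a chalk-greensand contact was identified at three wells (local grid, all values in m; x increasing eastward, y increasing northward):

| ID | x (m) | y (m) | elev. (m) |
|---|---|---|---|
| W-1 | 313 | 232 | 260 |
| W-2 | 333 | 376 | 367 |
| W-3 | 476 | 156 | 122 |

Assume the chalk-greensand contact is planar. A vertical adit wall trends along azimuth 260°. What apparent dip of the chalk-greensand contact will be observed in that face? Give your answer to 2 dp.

17.86°

Let the plane be z = a·x + b·y + c.
W-2−W-1: 20a + 144b = 107;  W-3−W-1: 163a − 76b = −138.
Solving gives a = −0.46975, b = 0.80830.
Unit vector along 260° is (sin 260°, cos 260°) = (-0.9848, -0.1736).
Slope in that direction = a·(-0.9848) + b·(-0.1736) = 0.32225.
Apparent dip = arctan|0.32225| = 17.86° (true dip is 43.1°, so apparent ≤ true as expected).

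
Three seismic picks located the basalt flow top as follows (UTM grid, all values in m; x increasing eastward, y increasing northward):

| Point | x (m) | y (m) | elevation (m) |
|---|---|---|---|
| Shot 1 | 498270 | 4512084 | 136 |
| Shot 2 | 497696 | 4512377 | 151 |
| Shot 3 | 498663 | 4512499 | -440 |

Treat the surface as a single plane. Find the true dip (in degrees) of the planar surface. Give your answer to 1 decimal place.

Two edge vectors: Shot 1→Shot 2 = (-574, 293, 15), Shot 1→Shot 3 = (393, 415, -576).
Normal n = (Shot 1→Shot 2) × (Shot 1→Shot 3) = (-174993, -324729, -353359).
So ∂z/∂x = −n_x/n_z = −0.49523 and ∂z/∂y = −n_y/n_z = −0.91898.
Gradient magnitude |∇z| = √(a² + b²) = √(0.24525 + 0.84452) = 1.04392.
True dip = arctan(1.04392) = 46.2°, dipping toward NNE (azimuth ≈ 028°).

46.2°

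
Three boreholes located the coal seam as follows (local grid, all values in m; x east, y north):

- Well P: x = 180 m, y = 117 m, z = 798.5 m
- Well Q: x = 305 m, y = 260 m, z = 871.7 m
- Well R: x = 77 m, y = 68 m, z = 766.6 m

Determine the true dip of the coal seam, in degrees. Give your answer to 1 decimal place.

Let the plane be z = a·x + b·y + c.
Well Q−Well P: 125a + 143b = 73.2;  Well R−Well P: −103a − 49b = −31.9.
Solving gives a = 0.11331, b = 0.41284.
Gradient magnitude |∇z| = √(a² + b²) = √(0.01284 + 0.17044) = 0.42811.
True dip = arctan(0.42811) = 23.2°, dipping toward SSW (azimuth ≈ 195°).

23.2°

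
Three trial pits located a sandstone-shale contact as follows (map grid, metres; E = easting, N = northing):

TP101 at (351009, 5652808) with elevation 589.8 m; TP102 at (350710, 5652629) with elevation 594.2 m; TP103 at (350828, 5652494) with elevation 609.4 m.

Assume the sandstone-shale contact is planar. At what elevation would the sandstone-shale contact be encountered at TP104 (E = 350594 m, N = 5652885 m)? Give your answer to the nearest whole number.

569 m

Two edge vectors: TP101→TP102 = (-299, -179, 4.4), TP101→TP103 = (-181, -314, 19.6).
Normal n = (TP101→TP102) × (TP101→TP103) = (-2126.8, 5064, 61487).
So ∂z/∂E = −n_x/n_z = 0.03458943 and ∂z/∂N = −n_y/n_z = −0.08235887.
Intercept c from TP101: 589.8 − 12141.20 + 465558.89 = 454007.49.
At (350594, 5652885): z = 12126.8 − 465565.2 + 454007.49 = 569.1 m.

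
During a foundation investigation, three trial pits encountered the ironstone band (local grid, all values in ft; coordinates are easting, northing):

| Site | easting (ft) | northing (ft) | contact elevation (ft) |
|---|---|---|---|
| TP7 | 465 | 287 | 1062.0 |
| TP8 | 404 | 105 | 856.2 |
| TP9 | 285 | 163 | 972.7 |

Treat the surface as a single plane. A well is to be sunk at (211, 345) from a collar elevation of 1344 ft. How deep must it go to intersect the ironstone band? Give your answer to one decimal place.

115.8 ft

Let the plane be z = a·easting + b·northing + c.
TP8−TP7: −61a − 182b = −205.8;  TP9−TP7: −180a − 124b = −89.3.
Solving gives a = −0.36778, b = 1.25404.
Then c = 1062 − a·465 − b·287 = 873.11.
At (211, 345): z_contact = −77.60 + 432.64 + 873.11 = 1228.15 ft.
Depth below ground = 1344 − 1228.15 = 115.8 ft.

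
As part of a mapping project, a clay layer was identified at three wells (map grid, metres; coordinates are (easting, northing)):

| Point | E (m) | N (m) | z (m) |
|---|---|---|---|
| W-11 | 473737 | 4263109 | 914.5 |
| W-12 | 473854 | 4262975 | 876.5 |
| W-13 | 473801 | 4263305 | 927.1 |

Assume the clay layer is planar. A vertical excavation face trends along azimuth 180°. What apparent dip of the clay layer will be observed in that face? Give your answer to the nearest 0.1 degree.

Two edge vectors: W-11→W-12 = (117, -134, -38), W-11→W-13 = (64, 196, 12.6).
Normal n = (W-11→W-12) × (W-11→W-13) = (5759.6, -3906.2, 31508).
So ∂z/∂E = −n_x/n_z = −0.18280 and ∂z/∂N = −n_y/n_z = 0.12397.
Unit vector along 180° is (sin 180°, cos 180°) = (0.0000, -1.0000).
Slope in that direction = a·(0.0000) + b·(-1.0000) = −0.12397.
Apparent dip = arctan|0.12397| = 7.1° (true dip is 12.5°, so apparent ≤ true as expected).

7.1°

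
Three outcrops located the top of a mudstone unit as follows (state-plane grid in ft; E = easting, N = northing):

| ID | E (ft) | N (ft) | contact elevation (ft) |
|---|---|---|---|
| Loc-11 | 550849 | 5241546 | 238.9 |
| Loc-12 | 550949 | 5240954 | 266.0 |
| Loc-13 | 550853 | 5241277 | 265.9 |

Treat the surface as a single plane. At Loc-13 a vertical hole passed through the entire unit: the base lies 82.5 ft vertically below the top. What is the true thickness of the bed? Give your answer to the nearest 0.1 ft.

Let the plane be z = a·E + b·N + c.
Loc-12−Loc-11: 100a − 592b = 27.1;  Loc-13−Loc-11: 4a − 269b = 27.
Solving gives a = −0.35440, b = −0.10564.
|∇z| = √(a²+b²) = 0.36981, so dip δ = arctan(0.36981) = 20.29°.
True thickness = vertical thickness × cos δ = 82.5 × cos 20.29° = 77.4 ft.

77.4 ft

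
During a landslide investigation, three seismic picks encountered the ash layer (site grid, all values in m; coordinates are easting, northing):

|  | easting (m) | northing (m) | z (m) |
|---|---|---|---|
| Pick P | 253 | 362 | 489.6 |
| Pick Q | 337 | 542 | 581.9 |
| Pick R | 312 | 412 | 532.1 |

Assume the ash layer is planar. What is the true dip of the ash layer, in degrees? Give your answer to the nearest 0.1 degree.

29.1°

Let the plane be z = a·easting + b·northing + c.
Pick Q−Pick P: 84a + 180b = 92.3;  Pick R−Pick P: 59a + 50b = 42.5.
Solving gives a = 0.47274, b = 0.29217.
Gradient magnitude |∇z| = √(a² + b²) = √(0.22348 + 0.08536) = 0.55574.
True dip = arctan(0.55574) = 29.1°, dipping toward WSW (azimuth ≈ 238°).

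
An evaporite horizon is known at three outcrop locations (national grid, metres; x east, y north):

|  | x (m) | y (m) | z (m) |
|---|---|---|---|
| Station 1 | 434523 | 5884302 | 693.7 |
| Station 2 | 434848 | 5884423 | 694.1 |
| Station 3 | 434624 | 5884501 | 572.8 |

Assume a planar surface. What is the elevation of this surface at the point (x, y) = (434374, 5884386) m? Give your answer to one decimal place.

588.9 m

Two edge vectors: Station 1→Station 2 = (325, 121, 0.4), Station 1→Station 3 = (101, 199, -120.9).
Normal n = (Station 1→Station 2) × (Station 1→Station 3) = (-14708.5, 39332.9, 52454).
So ∂z/∂x = −n_x/n_z = 0.280407595 and ∂z/∂y = −n_y/n_z = −0.749855111.
Intercept c from Station 1: 693.7 − 121843.55 + 4412373.93 = 4291224.08.
At (434374, 5884386): z = 121801.8 − 4412436.9 + 4291224.08 = 588.9 m.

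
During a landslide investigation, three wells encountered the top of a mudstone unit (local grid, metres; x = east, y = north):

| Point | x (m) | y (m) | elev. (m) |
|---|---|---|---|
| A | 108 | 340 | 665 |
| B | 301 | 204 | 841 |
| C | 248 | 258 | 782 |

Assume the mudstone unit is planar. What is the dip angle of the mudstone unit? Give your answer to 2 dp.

38.27°

Two edge vectors: A→B = (193, -136, 176), A→C = (140, -82, 117).
Normal n = (A→B) × (A→C) = (-1480, 2059, 3214).
So ∂z/∂x = −n_x/n_z = 0.46049 and ∂z/∂y = −n_y/n_z = −0.64063.
Gradient magnitude |∇z| = √(a² + b²) = √(0.21205 + 0.41041) = 0.78896.
True dip = arctan(0.78896) = 38.27°, dipping toward NW (azimuth ≈ 324°).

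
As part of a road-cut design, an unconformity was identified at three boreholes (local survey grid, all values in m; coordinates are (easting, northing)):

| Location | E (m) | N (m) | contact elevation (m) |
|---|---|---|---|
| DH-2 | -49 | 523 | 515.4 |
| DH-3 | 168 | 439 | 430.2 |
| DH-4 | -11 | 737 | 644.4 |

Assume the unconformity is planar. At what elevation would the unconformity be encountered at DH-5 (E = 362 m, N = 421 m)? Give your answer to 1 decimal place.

390.0 m

Let the plane be z = a·E + b·N + c.
DH-3−DH-2: 217a − 84b = −85.2;  DH-4−DH-2: 38a + 214b = 129.
Solving gives a = −0.14904, b = 0.62927.
Then c = 515.4 − a·-49 − b·523 = 178.99.
At (362, 421): z = −54.0 + 264.9 + 178.99 = 390.0 m.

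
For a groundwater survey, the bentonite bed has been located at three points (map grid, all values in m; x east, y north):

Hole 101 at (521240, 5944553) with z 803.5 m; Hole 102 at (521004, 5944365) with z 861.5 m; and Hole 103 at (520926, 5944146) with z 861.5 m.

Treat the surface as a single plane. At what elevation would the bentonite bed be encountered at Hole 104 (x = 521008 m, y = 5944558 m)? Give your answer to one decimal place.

883.7 m

Two edge vectors: Hole 101→Hole 102 = (-236, -188, 58), Hole 101→Hole 103 = (-314, -407, 58).
Normal n = (Hole 101→Hole 102) × (Hole 101→Hole 103) = (12702, -4524, 37020).
So ∂z/∂x = −n_x/n_z = −0.343111831 and ∂z/∂y = −n_y/n_z = 0.122204214.
Intercept c from Hole 101: 803.5 + 178843.61 − 726449.43 = −546802.32.
At (521008, 5944558): z = −178764.0 + 726450.0 − 546802.32 = 883.7 m.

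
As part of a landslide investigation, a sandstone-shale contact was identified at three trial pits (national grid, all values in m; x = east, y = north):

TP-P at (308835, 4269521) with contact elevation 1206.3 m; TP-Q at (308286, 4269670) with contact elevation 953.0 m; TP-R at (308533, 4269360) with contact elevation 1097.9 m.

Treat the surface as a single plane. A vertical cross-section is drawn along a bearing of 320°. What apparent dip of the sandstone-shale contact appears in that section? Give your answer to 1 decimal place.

20.4°

Let the plane be z = a·x + b·y + c.
TP-Q−TP-P: −549a + 149b = −253.3;  TP-R−TP-P: −302a − 161b = −108.4.
Solving gives a = 0.42682, b = −0.12734.
Unit vector along 320° is (sin 320°, cos 320°) = (-0.6428, 0.7660).
Slope in that direction = a·(-0.6428) + b·(0.7660) = −0.37190.
Apparent dip = arctan|0.37190| = 20.4° (true dip is 24.0°, so apparent ≤ true as expected).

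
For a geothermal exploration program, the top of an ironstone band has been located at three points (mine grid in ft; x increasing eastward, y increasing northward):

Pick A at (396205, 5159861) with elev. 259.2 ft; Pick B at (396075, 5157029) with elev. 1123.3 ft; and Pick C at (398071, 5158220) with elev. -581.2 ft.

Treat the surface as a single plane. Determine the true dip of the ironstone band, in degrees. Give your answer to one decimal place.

36.6°

Two edge vectors: Pick A→Pick B = (-130, -2832, 864.1), Pick A→Pick C = (1866, -1641, -840.4).
Normal n = (Pick A→Pick B) × (Pick A→Pick C) = (3798000.9, 1503158.6, 5497842).
So ∂z/∂x = −n_x/n_z = −0.69082 and ∂z/∂y = −n_y/n_z = −0.27341.
Gradient magnitude |∇z| = √(a² + b²) = √(0.47723 + 0.07475) = 0.74295.
True dip = arctan(0.74295) = 36.6°, dipping toward ENE (azimuth ≈ 068°).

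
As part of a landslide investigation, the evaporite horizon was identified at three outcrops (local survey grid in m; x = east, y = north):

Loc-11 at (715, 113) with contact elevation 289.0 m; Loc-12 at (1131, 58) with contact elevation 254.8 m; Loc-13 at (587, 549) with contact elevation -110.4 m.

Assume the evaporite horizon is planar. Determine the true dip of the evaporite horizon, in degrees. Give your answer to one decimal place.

Let the plane be z = a·x + b·y + c.
Loc-12−Loc-11: 416a − 55b = −34.2;  Loc-13−Loc-11: −128a + 436b = −399.4.
Solving gives a = −0.21154, b = −0.97816.
Gradient magnitude |∇z| = √(a² + b²) = √(0.04475 + 0.95679) = 1.00077.
True dip = arctan(1.00077) = 45.0°, dipping toward NNE (azimuth ≈ 012°).

45.0°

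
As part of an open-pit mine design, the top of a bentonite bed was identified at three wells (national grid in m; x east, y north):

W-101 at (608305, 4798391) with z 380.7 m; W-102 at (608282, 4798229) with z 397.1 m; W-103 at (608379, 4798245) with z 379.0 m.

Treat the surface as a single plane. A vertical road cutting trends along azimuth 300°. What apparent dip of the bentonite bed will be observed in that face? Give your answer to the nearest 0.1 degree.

Let the plane be z = a·x + b·y + c.
W-102−W-101: −23a − 162b = 16.4;  W-103−W-101: 74a − 146b = −1.7.
Solving gives a = −0.17397, b = −0.07653.
Unit vector along 300° is (sin 300°, cos 300°) = (-0.8660, 0.5000).
Slope in that direction = a·(-0.8660) + b·(0.5000) = 0.11240.
Apparent dip = arctan|0.11240| = 6.4° (true dip is 10.8°, so apparent ≤ true as expected).

6.4°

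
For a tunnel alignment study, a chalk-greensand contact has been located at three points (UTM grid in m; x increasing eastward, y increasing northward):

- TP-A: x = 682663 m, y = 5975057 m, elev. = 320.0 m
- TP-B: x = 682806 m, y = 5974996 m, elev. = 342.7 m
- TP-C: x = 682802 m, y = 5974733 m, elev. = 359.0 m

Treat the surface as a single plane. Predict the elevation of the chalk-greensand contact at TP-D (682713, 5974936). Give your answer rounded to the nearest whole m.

334 m

Let the plane be z = a·x + b·y + c.
TP-B−TP-A: 143a − 61b = 22.7;  TP-C−TP-A: 139a − 324b = 39.
Solving gives a = 0.13145061, b = −0.06397644.
Then c = 320 − a·682663 − b·5975057 = 292846.38.
At (682713, 5974936): z = 89743.0 − 382255.1 + 292846.38 = 334.3 m.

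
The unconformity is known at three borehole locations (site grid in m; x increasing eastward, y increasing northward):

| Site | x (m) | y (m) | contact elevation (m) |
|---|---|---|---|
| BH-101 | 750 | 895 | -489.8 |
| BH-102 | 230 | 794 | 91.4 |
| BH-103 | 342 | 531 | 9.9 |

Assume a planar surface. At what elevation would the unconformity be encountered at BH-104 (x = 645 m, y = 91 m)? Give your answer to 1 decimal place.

-252.2 m

Let the plane be z = a·x + b·y + c.
BH-102−BH-101: −520a − 101b = 581.2;  BH-103−BH-101: −408a − 364b = 499.7.
Solving gives a = −1.08790, b = −0.15340.
Then c = -489.8 − a·750 − b·895 = 463.42.
At (645, 91): z = −701.7 − 14.0 + 463.42 = -252.2 m.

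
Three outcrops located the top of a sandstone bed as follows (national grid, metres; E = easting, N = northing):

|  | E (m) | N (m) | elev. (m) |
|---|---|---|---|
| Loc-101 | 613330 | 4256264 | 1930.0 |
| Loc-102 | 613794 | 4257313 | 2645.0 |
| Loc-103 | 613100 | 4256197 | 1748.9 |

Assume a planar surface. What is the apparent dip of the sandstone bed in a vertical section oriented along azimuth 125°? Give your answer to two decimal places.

18.48°

Let the plane be z = a·E + b·N + c.
Loc-102−Loc-101: 464a + 1049b = 715;  Loc-103−Loc-101: −230a − 67b = −181.1.
Solving gives a = 0.67593, b = 0.38262.
Unit vector along 125° is (sin 125°, cos 125°) = (0.8192, -0.5736).
Slope in that direction = a·(0.8192) + b·(-0.5736) = 0.33423.
Apparent dip = arctan|0.33423| = 18.48° (true dip is 37.8°, so apparent ≤ true as expected).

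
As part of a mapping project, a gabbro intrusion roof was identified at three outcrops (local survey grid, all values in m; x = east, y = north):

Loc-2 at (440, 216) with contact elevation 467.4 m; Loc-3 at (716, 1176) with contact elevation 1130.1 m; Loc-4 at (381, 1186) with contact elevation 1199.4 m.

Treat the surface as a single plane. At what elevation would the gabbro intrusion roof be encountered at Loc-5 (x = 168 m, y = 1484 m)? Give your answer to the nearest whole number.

1460 m

Two edge vectors: Loc-2→Loc-3 = (276, 960, 662.7), Loc-2→Loc-4 = (-59, 970, 732).
Normal n = (Loc-2→Loc-3) × (Loc-2→Loc-4) = (59901, -241131.3, 324360).
So ∂z/∂x = −n_x/n_z = −0.18467 and ∂z/∂y = −n_y/n_z = 0.74341.
Intercept c from Loc-2: 467.4 + 81.26 − 160.58 = 388.08.
At (168, 1484): z = −31.0 + 1103.2 + 388.08 = 1460.3 m.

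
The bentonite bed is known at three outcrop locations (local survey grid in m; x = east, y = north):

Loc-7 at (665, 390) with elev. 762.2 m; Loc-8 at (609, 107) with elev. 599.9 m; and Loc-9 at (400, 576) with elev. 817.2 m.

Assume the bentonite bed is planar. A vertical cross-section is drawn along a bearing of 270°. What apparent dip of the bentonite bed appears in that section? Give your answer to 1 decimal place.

Two edge vectors: Loc-7→Loc-8 = (-56, -283, -162.3), Loc-7→Loc-9 = (-265, 186, 55).
Normal n = (Loc-7→Loc-8) × (Loc-7→Loc-9) = (14622.8, 46089.5, -85411).
So ∂z/∂x = −n_x/n_z = 0.17121 and ∂z/∂y = −n_y/n_z = 0.53962.
Unit vector along 270° is (sin 270°, cos 270°) = (-1.0000, -0.0000).
Slope in that direction = a·(-1.0000) + b·(-0.0000) = −0.17121.
Apparent dip = arctan|0.17121| = 9.7° (true dip is 29.5°, so apparent ≤ true as expected).

9.7°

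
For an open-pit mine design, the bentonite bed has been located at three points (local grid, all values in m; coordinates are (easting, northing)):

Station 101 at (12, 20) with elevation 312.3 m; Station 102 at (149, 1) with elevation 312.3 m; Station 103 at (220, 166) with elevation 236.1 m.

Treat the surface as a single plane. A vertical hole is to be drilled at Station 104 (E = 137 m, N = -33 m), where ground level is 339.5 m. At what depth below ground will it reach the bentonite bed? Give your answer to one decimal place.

11.7 m

Two edge vectors: Station 101→Station 102 = (137, -19, 0), Station 101→Station 103 = (208, 146, -76.2).
Normal n = (Station 101→Station 102) × (Station 101→Station 103) = (1447.8, 10439.4, 23954).
So ∂z/∂E = −n_x/n_z = −0.06044 and ∂z/∂N = −n_y/n_z = −0.43581.
Intercept c from Station 101: 312.3 + 0.73 + 8.72 = 321.74.
At (137, -33): z_contact = −8.28 + 14.38 + 321.74 = 327.84 m.
Depth below ground = 339.5 − 327.84 = 11.7 m.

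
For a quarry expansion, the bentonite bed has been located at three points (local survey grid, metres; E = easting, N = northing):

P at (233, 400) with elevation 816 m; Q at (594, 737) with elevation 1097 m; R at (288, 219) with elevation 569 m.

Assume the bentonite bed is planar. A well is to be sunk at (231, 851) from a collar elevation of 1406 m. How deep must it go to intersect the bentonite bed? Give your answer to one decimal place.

26.7 m

Let the plane be z = a·E + b·N + c.
Q−P: 361a + 337b = 281;  R−P: 55a − 181b = −247.
Solving gives a = −0.38602, b = 1.24734.
Then c = 816 − a·233 − b·400 = 407.01.
At (231, 851): z_contact = −89.17 + 1061.49 + 407.01 = 1379.32 m.
Depth below ground = 1406 − 1379.32 = 26.7 m.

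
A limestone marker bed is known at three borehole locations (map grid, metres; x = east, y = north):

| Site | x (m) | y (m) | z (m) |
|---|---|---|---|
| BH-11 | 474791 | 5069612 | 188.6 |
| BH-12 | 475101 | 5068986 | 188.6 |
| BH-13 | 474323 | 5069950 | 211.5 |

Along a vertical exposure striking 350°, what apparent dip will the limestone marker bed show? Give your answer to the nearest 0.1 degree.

1.4°

Let the plane be z = a·x + b·y + c.
BH-12−BH-11: 310a − 626b = 0;  BH-13−BH-11: −468a + 338b = 22.9.
Solving gives a = −0.07618, b = −0.03772.
Unit vector along 350° is (sin 350°, cos 350°) = (-0.1736, 0.9848).
Slope in that direction = a·(-0.1736) + b·(0.9848) = −0.02392.
Apparent dip = arctan|0.02392| = 1.4° (true dip is 4.9°, so apparent ≤ true as expected).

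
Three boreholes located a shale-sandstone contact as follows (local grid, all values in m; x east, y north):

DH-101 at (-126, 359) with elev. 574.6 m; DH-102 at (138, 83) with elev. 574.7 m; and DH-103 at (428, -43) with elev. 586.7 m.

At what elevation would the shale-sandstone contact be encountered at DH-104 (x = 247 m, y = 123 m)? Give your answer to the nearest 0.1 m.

Let the plane be z = a·x + b·y + c.
DH-102−DH-101: 264a − 276b = 0.1;  DH-103−DH-101: 554a − 402b = 12.1.
Solving gives a = 0.07054, b = 0.06711.
Then c = 574.6 − a·-126 − b·359 = 559.40.
At (247, 123): z = 17.4 + 8.3 + 559.40 = 585.1 m.

585.1 m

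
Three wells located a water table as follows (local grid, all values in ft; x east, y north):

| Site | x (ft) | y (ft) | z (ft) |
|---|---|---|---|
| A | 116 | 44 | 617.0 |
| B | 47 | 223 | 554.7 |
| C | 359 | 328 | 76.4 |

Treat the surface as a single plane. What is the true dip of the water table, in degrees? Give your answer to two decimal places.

56.38°

Let the plane be z = a·x + b·y + c.
B−A: −69a + 179b = −62.3;  C−A: 243a + 284b = −540.6.
Solving gives a = −1.25330, b = −0.83116.
Gradient magnitude |∇z| = √(a² + b²) = √(1.57075 + 0.69082) = 1.50385.
True dip = arctan(1.50385) = 56.38°, dipping toward ENE (azimuth ≈ 056°).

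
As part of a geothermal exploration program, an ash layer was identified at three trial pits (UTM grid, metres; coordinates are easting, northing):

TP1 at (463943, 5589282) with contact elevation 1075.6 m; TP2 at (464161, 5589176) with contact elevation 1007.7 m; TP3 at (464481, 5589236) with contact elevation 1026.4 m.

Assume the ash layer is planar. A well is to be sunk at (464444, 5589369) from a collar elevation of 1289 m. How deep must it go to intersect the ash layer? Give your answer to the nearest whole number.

188 m

Two edge vectors: TP1→TP2 = (218, -106, -67.9), TP1→TP3 = (538, -46, -49.2).
Normal n = (TP1→TP2) × (TP1→TP3) = (2091.8, -25804.6, 47000).
So ∂z/∂easting = −n_x/n_z = −0.04450638 and ∂z/∂northing = −n_y/n_z = 0.54903404.
Intercept c from TP1: 1075.6 + 20648.42 − 3068706.09 = −3046982.07.
At (464444, 5589369): z_contact = −20670.7 + 3068753.9 − 3046982.07 = 1101.1 m.
Depth below ground = 1289 − 1101.1 = 188 m.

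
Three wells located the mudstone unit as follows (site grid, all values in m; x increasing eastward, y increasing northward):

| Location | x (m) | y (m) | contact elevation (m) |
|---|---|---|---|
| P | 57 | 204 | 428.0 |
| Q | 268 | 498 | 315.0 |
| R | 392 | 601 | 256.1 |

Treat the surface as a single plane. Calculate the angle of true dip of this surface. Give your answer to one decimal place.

21.8°

Let the plane be z = a·x + b·y + c.
Q−P: 211a + 294b = −113;  R−P: 335a + 397b = −171.9.
Solving gives a = −0.38563, b = −0.10759.
Gradient magnitude |∇z| = √(a² + b²) = √(0.14871 + 0.01158) = 0.40036.
True dip = arctan(0.40036) = 21.8°, dipping toward ENE (azimuth ≈ 074°).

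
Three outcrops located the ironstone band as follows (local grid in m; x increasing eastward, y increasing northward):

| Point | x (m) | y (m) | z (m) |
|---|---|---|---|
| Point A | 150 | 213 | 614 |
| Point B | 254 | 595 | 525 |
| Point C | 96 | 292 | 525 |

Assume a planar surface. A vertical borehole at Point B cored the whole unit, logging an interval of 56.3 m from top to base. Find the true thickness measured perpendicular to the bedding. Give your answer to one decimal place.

Let the plane be z = a·x + b·y + c.
Point B−Point A: 104a + 382b = −89;  Point C−Point A: −54a + 79b = −89.
Solving gives a = 0.93493, b = −0.48752.
|∇z| = √(a²+b²) = 1.05440, so dip δ = arctan(1.05440) = 46.52°.
True thickness = vertical thickness × cos δ = 56.3 × cos 46.52° = 38.7 m.

38.7 m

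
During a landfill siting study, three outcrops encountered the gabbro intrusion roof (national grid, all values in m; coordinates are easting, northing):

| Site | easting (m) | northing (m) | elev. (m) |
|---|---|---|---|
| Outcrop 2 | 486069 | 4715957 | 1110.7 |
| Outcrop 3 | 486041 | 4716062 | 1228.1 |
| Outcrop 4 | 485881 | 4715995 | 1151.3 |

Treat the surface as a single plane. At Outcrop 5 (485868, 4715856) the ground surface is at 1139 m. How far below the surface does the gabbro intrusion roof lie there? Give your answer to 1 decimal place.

Two edge vectors: Outcrop 2→Outcrop 3 = (-28, 105, 117.4), Outcrop 2→Outcrop 4 = (-188, 38, 40.6).
Normal n = (Outcrop 2→Outcrop 3) × (Outcrop 2→Outcrop 4) = (-198.2, -20934.4, 18676).
So ∂z/∂easting = −n_x/n_z = 0.010612551 and ∂z/∂northing = −n_y/n_z = 1.120925252.
Intercept c from Outcrop 2: 1110.7 − 5158.43 − 5286235.29 = −5290283.02.
At (485868, 4715856): z_contact = 5156.30 + 5286122.07 − 5290283.02 = 995.35 m.
Depth below ground = 1139 − 995.35 = 143.6 m.

143.6 m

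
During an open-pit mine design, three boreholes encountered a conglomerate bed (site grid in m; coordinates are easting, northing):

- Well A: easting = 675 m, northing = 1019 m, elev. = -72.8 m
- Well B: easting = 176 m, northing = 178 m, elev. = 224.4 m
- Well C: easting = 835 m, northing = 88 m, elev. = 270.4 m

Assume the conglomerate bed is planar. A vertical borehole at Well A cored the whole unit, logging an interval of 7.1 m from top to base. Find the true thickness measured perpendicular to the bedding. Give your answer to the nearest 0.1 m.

Two edge vectors: Well A→Well B = (-499, -841, 297.2), Well A→Well C = (160, -931, 343.2).
Normal n = (Well A→Well B) × (Well A→Well C) = (-11938, 218808.8, 599129).
So ∂z/∂easting = −n_x/n_z = 0.01993 and ∂z/∂northing = −n_y/n_z = −0.36521.
|∇z| = √(a²+b²) = 0.36575, so dip δ = arctan(0.36575) = 20.09°.
True thickness = vertical thickness × cos δ = 7.1 × cos 20.09° = 6.7 m.

6.7 m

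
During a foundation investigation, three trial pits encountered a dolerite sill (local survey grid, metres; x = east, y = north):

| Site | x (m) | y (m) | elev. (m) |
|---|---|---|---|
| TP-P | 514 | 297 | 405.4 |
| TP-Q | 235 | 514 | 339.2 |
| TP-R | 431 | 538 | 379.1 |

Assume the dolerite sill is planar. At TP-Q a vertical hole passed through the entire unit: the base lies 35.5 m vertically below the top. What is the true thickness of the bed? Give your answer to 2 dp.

Let the plane be z = a·x + b·y + c.
TP-Q−TP-P: −279a + 217b = −66.2;  TP-R−TP-P: −83a + 241b = −26.3.
Solving gives a = 0.20816, b = −0.03744.
|∇z| = √(a²+b²) = 0.21150, so dip δ = arctan(0.21150) = 11.94°.
True thickness = vertical thickness × cos δ = 35.5 × cos 11.94° = 34.73 m.

34.73 m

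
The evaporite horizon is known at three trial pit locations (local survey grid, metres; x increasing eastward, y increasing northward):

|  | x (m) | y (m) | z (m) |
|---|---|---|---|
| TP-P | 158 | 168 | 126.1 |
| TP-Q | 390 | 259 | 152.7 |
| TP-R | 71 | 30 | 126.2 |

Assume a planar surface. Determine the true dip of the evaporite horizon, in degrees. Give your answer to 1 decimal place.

Two edge vectors: TP-P→TP-Q = (232, 91, 26.6), TP-P→TP-R = (-87, -138, 0.1).
Normal n = (TP-P→TP-Q) × (TP-P→TP-R) = (3679.9, -2337.4, -24099).
So ∂z/∂x = −n_x/n_z = 0.15270 and ∂z/∂y = −n_y/n_z = −0.09699.
Gradient magnitude |∇z| = √(a² + b²) = √(0.02332 + 0.00941) = 0.18090.
True dip = arctan(0.18090) = 10.3°, dipping toward WNW (azimuth ≈ 302°).

10.3°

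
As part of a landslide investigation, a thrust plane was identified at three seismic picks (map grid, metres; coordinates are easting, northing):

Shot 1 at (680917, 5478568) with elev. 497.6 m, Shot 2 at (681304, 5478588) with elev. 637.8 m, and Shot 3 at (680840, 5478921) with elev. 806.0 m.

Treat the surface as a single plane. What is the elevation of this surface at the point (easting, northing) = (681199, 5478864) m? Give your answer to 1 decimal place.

Let the plane be z = a·easting + b·northing + c.
Shot 2−Shot 1: 387a + 20b = 140.2;  Shot 3−Shot 1: −77a + 353b = 308.4.
Solving gives a = 0.313588754, b = 0.942057604.
Then c = 497.6 − a·680917 − b·5478568 = −5374156.96.
At (681199, 5478864): z = 213616.3 + 5161405.5 − 5374156.96 = 864.9 m.

864.9 m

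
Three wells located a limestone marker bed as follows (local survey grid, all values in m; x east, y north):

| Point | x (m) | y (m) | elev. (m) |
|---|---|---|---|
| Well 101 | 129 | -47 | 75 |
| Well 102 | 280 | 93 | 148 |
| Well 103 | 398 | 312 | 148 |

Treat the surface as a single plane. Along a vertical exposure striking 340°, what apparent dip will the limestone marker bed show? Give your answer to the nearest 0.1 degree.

Two edge vectors: Well 101→Well 102 = (151, 140, 73), Well 101→Well 103 = (269, 359, 73).
Normal n = (Well 101→Well 102) × (Well 101→Well 103) = (-15987, 8614, 16549).
So ∂z/∂x = −n_x/n_z = 0.96604 and ∂z/∂y = −n_y/n_z = −0.52051.
Unit vector along 340° is (sin 340°, cos 340°) = (-0.3420, 0.9397).
Slope in that direction = a·(-0.3420) + b·(0.9397) = −0.81953.
Apparent dip = arctan|0.81953| = 39.3° (true dip is 47.7°, so apparent ≤ true as expected).

39.3°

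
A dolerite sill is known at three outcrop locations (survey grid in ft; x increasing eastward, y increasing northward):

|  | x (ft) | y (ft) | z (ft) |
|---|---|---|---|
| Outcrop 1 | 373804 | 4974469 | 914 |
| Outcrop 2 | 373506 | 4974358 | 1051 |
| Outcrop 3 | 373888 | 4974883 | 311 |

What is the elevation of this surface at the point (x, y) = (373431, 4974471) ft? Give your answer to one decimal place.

Let the plane be z = a·x + b·y + c.
Outcrop 2−Outcrop 1: −298a − 111b = 137;  Outcrop 3−Outcrop 1: 84a + 414b = −603.
Solving gives a = 0.089567551, b = −1.474694865.
Then c = 914 − a·373804 − b·4974469 = 7303257.18.
At (373431, 4974471): z = 33447.3 − 7335826.8 + 7303257.18 = 877.6 ft.

877.6 ft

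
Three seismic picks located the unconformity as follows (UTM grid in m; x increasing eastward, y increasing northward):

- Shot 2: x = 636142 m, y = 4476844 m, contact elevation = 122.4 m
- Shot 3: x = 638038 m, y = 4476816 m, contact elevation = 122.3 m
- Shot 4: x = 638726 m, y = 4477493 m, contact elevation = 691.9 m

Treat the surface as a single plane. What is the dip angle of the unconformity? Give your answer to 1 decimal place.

39.7°

Let the plane be z = a·x + b·y + c.
Shot 3−Shot 2: 1896a − 28b = −0.1;  Shot 4−Shot 2: 2584a + 649b = 569.5.
Solving gives a = 0.01219, b = 0.82897.
Gradient magnitude |∇z| = √(a² + b²) = √(0.00015 + 0.68719) = 0.82906.
True dip = arctan(0.82906) = 39.7°, dipping toward S (azimuth ≈ 181°).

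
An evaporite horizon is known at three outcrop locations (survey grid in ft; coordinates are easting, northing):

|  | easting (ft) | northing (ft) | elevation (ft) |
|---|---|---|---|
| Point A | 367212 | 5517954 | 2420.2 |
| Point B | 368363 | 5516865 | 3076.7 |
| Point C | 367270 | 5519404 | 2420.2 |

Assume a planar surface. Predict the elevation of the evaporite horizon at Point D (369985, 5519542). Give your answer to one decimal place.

3909.3 ft

Two edge vectors: Point A→Point B = (1151, -1089, 656.5), Point A→Point C = (58, 1450, 0).
Normal n = (Point A→Point B) × (Point A→Point C) = (-951925, 38077, 1732112).
So ∂z/∂easting = −n_x/n_z = 0.549574739 and ∂z/∂northing = −n_y/n_z = −0.021982990.
Intercept c from Point A: 2420.2 − 201810.44 + 121301.13 = −78089.11.
At (369985, 5519542): z = 203334.4 − 121336.0 − 78089.11 = 3909.3 ft.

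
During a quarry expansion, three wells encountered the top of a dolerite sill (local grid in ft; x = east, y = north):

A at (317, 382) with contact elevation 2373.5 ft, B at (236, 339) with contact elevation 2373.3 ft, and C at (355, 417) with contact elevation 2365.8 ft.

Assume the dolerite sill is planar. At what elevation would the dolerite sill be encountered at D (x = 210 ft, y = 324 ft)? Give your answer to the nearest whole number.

Two edge vectors: A→B = (-81, -43, -0.2), A→C = (38, 35, -7.7).
Normal n = (A→B) × (A→C) = (338.1, -631.3, -1201).
So ∂z/∂x = −n_x/n_z = 0.28152 and ∂z/∂y = −n_y/n_z = −0.52565.
Intercept c from A: 2373.5 − 89.24 + 200.80 = 2485.06.
At (210, 324): z = 59.1 − 170.3 + 2485.06 = 2373.9 ft.

2374 ft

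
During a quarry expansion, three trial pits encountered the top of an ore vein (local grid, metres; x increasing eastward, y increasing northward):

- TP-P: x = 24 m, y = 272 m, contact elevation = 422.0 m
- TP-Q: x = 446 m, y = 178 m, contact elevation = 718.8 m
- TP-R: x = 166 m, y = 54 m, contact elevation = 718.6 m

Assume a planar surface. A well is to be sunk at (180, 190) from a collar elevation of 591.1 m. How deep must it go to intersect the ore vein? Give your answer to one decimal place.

Two edge vectors: TP-P→TP-Q = (422, -94, 296.8), TP-P→TP-R = (142, -218, 296.6).
Normal n = (TP-P→TP-Q) × (TP-P→TP-R) = (36822, -83019.6, -78648).
So ∂z/∂x = −n_x/n_z = 0.46819 and ∂z/∂y = −n_y/n_z = −1.05558.
Intercept c from TP-P: 422 − 11.24 + 287.12 = 697.88.
At (180, 190): z_contact = 84.27 − 200.56 + 697.88 = 581.60 m.
Depth below ground = 591.1 − 581.60 = 9.5 m.

9.5 m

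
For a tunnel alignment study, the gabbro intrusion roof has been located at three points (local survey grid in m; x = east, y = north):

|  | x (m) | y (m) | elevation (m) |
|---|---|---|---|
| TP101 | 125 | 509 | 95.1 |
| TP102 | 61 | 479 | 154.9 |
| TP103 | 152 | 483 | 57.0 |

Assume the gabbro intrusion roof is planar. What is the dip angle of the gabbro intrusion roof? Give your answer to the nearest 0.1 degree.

Two edge vectors: TP101→TP102 = (-64, -30, 59.8), TP101→TP103 = (27, -26, -38.1).
Normal n = (TP101→TP102) × (TP101→TP103) = (2697.8, -823.8, 2474).
So ∂z/∂x = −n_x/n_z = −1.09046 and ∂z/∂y = −n_y/n_z = 0.33298.
Gradient magnitude |∇z| = √(a² + b²) = √(1.18910 + 0.11088) = 1.14017.
True dip = arctan(1.14017) = 48.7°, dipping toward ESE (azimuth ≈ 107°).

48.7°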